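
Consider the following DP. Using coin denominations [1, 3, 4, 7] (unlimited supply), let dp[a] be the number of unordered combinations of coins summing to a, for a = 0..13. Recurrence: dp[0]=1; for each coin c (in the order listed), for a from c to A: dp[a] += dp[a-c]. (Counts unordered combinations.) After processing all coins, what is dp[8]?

7

after  coin     0     1     2     3     4     5     6     7     8     9    10    11    12    13
          1     1     1     1     1     1     1     1     1     1     1     1     1     1     1
          3     1     1     1     2     2     2     3     3     3     4     4     4     5     5
          4     1     1     1     2     3     3     4     5     6     7     8     9    11    12
          7     1     1     1     2     3     3     4     6     7     8    10    12    14    16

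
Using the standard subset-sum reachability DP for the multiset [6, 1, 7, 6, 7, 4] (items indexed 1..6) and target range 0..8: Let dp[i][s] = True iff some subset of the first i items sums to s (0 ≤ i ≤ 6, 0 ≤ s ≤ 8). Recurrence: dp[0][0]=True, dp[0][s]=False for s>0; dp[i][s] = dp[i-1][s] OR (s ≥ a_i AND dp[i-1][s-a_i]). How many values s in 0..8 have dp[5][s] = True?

i\s   0   1   2   3   4   5   6   7   8
  0   T   F   F   F   F   F   F   F   F
  1   T   F   F   F   F   F   T   F   F
  2   T   T   F   F   F   F   T   T   F
  3   T   T   F   F   F   F   T   T   T
  4   T   T   F   F   F   F   T   T   T
  5   T   T   F   F   F   F   T   T   T
  6   T   T   F   F   T   T   T   T   T

5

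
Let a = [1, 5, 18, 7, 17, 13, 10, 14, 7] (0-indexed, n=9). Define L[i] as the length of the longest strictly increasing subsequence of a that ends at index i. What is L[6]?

4

   i    0    1    2    3    4    5    6    7    8
a[i]    1    5   18    7   17   13   10   14    7
L[i]    1    2    3    3    4    4    4    5    3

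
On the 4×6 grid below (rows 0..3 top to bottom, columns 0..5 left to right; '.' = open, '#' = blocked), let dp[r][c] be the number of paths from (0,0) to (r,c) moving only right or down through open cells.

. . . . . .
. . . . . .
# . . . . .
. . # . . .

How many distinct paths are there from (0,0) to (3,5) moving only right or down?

43

r\c   0   1   2   3   4   5
  0   1   1   1   1   1   1
  1   1   2   3   4   5   6
  2   0   2   5   9  14  20
  3   0   2   0   9  23  43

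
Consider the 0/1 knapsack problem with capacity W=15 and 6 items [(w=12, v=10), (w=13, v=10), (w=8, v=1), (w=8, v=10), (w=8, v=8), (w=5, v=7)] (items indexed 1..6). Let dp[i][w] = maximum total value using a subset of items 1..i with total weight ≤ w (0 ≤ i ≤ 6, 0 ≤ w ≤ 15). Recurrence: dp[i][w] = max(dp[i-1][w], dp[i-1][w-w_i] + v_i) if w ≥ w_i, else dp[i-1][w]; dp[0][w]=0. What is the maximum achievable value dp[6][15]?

i\w   0   1   2   3   4   5   6   7   8   9  10  11  12  13  14  15
  0   0   0   0   0   0   0   0   0   0   0   0   0   0   0   0   0
  1   0   0   0   0   0   0   0   0   0   0   0   0  10  10  10  10
  2   0   0   0   0   0   0   0   0   0   0   0   0  10  10  10  10
  3   0   0   0   0   0   0   0   0   1   1   1   1  10  10  10  10
  4   0   0   0   0   0   0   0   0  10  10  10  10  10  10  10  10
  5   0   0   0   0   0   0   0   0  10  10  10  10  10  10  10  10
  6   0   0   0   0   0   7   7   7  10  10  10  10  10  17  17  17

17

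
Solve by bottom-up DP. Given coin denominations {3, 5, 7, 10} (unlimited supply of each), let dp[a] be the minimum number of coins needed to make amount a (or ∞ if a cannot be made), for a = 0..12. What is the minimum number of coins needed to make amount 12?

 a  0  1  2  3  4  5  6  7  8  9 10 11 12
dp  0  -  -  1  -  1  2  1  2  3  1  3  2
(- denotes ∞ / unreachable)

2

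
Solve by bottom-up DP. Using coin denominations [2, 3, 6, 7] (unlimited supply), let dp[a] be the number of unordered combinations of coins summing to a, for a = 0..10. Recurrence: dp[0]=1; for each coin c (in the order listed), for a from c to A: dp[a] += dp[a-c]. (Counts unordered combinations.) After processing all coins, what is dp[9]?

4

after  coin     0     1     2     3     4     5     6     7     8     9    10
          2     1     0     1     0     1     0     1     0     1     0     1
          3     1     0     1     1     1     1     2     1     2     2     2
          6     1     0     1     1     1     1     3     1     3     3     3
          7     1     0     1     1     1     1     3     2     3     4     4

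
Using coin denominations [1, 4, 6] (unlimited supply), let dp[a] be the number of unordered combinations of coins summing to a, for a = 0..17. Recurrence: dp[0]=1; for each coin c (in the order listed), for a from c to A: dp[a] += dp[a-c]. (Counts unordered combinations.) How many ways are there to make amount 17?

after  coin     0     1     2     3     4     5     6     7     8     9    10    11    12    13    14    15    16    17
          1     1     1     1     1     1     1     1     1     1     1     1     1     1     1     1     1     1     1
          4     1     1     1     1     2     2     2     2     3     3     3     3     4     4     4     4     5     5
          6     1     1     1     1     2     2     3     3     4     4     5     5     7     7     8     8    10    10

10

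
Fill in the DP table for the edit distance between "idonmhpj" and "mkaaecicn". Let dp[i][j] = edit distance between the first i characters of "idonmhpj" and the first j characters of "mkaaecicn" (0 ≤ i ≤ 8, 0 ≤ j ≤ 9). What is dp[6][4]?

   ''  m  k  a  a  e  c  i  c  n
''  0  1  2  3  4  5  6  7  8  9
 i  1  1  2  3  4  5  6  6  7  8
 d  2  2  2  3  4  5  6  7  7  8
 o  3  3  3  3  4  5  6  7  8  8
 n  4  4  4  4  4  5  6  7  8  8
 m  5  4  5  5  5  5  6  7  8  9
 h  6  5  5  6  6  6  6  7  8  9
 p  7  6  6  6  7  7  7  7  8  9
 j  8  7  7  7  7  8  8  8  8  9

6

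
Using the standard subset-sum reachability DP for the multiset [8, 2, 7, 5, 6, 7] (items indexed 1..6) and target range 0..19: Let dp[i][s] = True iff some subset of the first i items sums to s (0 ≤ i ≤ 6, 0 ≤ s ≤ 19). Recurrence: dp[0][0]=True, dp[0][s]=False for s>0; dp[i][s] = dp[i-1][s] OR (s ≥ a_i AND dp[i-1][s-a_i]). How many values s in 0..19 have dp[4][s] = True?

i\s   0   1   2   3   4   5   6   7   8   9  10  11  12  13  14  15  16  17  18  19
  0   T   F   F   F   F   F   F   F   F   F   F   F   F   F   F   F   F   F   F   F
  1   T   F   F   F   F   F   F   F   T   F   F   F   F   F   F   F   F   F   F   F
  2   T   F   T   F   F   F   F   F   T   F   T   F   F   F   F   F   F   F   F   F
  3   T   F   T   F   F   F   F   T   T   T   T   F   F   F   F   T   F   T   F   F
  4   T   F   T   F   F   T   F   T   T   T   T   F   T   T   T   T   F   T   F   F
  5   T   F   T   F   F   T   T   T   T   T   T   T   T   T   T   T   T   T   T   T
  6   T   F   T   F   F   T   T   T   T   T   T   T   T   T   T   T   T   T   T   T

12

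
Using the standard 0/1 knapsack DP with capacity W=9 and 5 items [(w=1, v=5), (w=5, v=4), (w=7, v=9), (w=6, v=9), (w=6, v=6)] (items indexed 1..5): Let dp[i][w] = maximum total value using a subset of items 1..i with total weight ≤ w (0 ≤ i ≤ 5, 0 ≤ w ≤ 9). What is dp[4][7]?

i\w   0   1   2   3   4   5   6   7   8   9
  0   0   0   0   0   0   0   0   0   0   0
  1   0   5   5   5   5   5   5   5   5   5
  2   0   5   5   5   5   5   9   9   9   9
  3   0   5   5   5   5   5   9   9  14  14
  4   0   5   5   5   5   5   9  14  14  14
  5   0   5   5   5   5   5   9  14  14  14

14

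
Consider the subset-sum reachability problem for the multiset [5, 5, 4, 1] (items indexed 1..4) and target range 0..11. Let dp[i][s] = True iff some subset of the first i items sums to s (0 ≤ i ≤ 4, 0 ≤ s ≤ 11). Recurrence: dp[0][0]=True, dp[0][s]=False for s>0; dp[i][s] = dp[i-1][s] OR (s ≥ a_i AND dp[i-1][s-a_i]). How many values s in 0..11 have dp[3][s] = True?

5

i\s   0   1   2   3   4   5   6   7   8   9  10  11
  0   T   F   F   F   F   F   F   F   F   F   F   F
  1   T   F   F   F   F   T   F   F   F   F   F   F
  2   T   F   F   F   F   T   F   F   F   F   T   F
  3   T   F   F   F   T   T   F   F   F   T   T   F
  4   T   T   F   F   T   T   T   F   F   T   T   T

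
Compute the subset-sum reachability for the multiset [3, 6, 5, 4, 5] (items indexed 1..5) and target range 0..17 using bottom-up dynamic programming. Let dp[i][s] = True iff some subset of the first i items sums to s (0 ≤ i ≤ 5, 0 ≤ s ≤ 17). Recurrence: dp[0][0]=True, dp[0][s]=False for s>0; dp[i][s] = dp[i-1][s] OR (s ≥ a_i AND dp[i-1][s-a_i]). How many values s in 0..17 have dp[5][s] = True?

i\s   0   1   2   3   4   5   6   7   8   9  10  11  12  13  14  15  16  17
  0   T   F   F   F   F   F   F   F   F   F   F   F   F   F   F   F   F   F
  1   T   F   F   T   F   F   F   F   F   F   F   F   F   F   F   F   F   F
  2   T   F   F   T   F   F   T   F   F   T   F   F   F   F   F   F   F   F
  3   T   F   F   T   F   T   T   F   T   T   F   T   F   F   T   F   F   F
  4   T   F   F   T   T   T   T   T   T   T   T   T   T   T   T   T   F   F
  5   T   F   F   T   T   T   T   T   T   T   T   T   T   T   T   T   T   T

16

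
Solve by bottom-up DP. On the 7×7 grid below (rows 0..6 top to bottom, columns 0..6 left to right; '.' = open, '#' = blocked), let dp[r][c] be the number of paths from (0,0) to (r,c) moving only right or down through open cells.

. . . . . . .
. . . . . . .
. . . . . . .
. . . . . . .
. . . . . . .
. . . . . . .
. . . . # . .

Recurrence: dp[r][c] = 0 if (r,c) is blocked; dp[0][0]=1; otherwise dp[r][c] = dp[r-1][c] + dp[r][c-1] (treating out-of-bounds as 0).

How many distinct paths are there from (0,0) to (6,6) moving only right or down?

r\c   0   1   2   3   4   5   6
  0   1   1   1   1   1   1   1
  1   1   2   3   4   5   6   7
  2   1   3   6  10  15  21  28
  3   1   4  10  20  35  56  84
  4   1   5  15  35  70 126 210
  5   1   6  21  56 126 252 462
  6   1   7  28  84   0 252 714

714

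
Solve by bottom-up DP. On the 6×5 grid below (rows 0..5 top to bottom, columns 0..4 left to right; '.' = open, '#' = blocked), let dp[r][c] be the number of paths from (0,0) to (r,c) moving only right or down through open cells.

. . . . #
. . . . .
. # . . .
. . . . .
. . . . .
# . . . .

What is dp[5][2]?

r\c   0   1   2   3   4
  0   1   1   1   1   0
  1   1   2   3   4   4
  2   1   0   3   7  11
  3   1   1   4  11  22
  4   1   2   6  17  39
  5   0   2   8  25  64

8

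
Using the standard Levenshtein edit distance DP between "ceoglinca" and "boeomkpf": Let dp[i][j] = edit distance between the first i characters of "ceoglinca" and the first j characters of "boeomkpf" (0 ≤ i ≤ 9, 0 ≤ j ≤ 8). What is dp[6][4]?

   ''  b  o  e  o  m  k  p  f
''  0  1  2  3  4  5  6  7  8
 c  1  1  2  3  4  5  6  7  8
 e  2  2  2  2  3  4  5  6  7
 o  3  3  2  3  2  3  4  5  6
 g  4  4  3  3  3  3  4  5  6
 l  5  5  4  4  4  4  4  5  6
 i  6  6  5  5  5  5  5  5  6
 n  7  7  6  6  6  6  6  6  6
 c  8  8  7  7  7  7  7  7  7
 a  9  9  8  8  8  8  8  8  8

5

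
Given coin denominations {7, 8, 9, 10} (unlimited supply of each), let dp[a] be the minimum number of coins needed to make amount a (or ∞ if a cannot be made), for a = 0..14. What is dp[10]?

1

 a  0  1  2  3  4  5  6  7  8  9 10 11 12 13 14
dp  0  -  -  -  -  -  -  1  1  1  1  -  -  -  2
(- denotes ∞ / unreachable)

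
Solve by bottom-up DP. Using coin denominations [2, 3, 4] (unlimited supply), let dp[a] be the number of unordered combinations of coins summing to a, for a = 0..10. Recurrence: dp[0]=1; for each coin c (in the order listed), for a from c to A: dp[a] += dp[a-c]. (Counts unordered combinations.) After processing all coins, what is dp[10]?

5

after  coin     0     1     2     3     4     5     6     7     8     9    10
          2     1     0     1     0     1     0     1     0     1     0     1
          3     1     0     1     1     1     1     2     1     2     2     2
          4     1     0     1     1     2     1     3     2     4     3     5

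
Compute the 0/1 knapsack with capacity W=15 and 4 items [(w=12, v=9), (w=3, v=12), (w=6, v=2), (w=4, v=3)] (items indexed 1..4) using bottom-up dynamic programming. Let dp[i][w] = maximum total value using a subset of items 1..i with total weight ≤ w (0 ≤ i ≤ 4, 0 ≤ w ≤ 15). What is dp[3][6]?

12

i\w   0   1   2   3   4   5   6   7   8   9  10  11  12  13  14  15
  0   0   0   0   0   0   0   0   0   0   0   0   0   0   0   0   0
  1   0   0   0   0   0   0   0   0   0   0   0   0   9   9   9   9
  2   0   0   0  12  12  12  12  12  12  12  12  12  12  12  12  21
  3   0   0   0  12  12  12  12  12  12  14  14  14  14  14  14  21
  4   0   0   0  12  12  12  12  15  15  15  15  15  15  17  17  21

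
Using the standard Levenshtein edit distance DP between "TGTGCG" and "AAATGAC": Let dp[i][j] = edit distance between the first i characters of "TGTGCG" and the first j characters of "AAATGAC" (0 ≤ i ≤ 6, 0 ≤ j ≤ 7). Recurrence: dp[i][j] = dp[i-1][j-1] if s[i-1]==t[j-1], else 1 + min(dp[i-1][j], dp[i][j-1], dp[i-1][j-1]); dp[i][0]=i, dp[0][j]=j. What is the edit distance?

   ''  A  A  A  T  G  A  C
''  0  1  2  3  4  5  6  7
 T  1  1  2  3  3  4  5  6
 G  2  2  2  3  4  3  4  5
 T  3  3  3  3  3  4  4  5
 G  4  4  4  4  4  3  4  5
 C  5  5  5  5  5  4  4  4
 G  6  6  6  6  6  5  5  5

5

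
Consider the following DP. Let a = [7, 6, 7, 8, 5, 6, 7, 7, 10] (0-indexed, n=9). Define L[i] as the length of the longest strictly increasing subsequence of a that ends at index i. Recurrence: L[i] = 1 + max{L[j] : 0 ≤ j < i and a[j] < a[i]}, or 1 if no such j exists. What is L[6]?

   i    0    1    2    3    4    5    6    7    8
a[i]    7    6    7    8    5    6    7    7   10
L[i]    1    1    2    3    1    2    3    3    4

3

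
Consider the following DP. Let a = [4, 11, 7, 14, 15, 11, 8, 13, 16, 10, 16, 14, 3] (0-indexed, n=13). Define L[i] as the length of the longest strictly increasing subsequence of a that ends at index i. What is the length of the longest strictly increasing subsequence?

   i    0    1    2    3    4    5    6    7    8    9   10   11   12
a[i]    4   11    7   14   15   11    8   13   16   10   16   14    3
L[i]    1    2    2    3    4    3    3    4    5    4    5    5    1

5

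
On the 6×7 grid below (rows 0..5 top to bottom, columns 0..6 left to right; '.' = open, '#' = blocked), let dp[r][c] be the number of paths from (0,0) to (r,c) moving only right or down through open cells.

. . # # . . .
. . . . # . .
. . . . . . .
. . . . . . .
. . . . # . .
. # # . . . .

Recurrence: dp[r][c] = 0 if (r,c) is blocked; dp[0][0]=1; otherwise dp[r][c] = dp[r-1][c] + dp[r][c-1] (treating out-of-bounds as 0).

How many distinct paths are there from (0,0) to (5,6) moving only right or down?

r\c   0   1   2   3   4   5   6
  0   1   1   0   0   0   0   0
  1   1   2   2   2   0   0   0
  2   1   3   5   7   7   7   7
  3   1   4   9  16  23  30  37
  4   1   5  14  30   0  30  67
  5   1   0   0  30  30  60 127

127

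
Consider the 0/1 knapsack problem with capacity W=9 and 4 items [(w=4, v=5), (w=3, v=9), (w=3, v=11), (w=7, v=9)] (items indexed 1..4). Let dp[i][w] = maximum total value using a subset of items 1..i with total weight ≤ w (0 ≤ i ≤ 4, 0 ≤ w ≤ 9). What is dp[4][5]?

11

i\w   0   1   2   3   4   5   6   7   8   9
  0   0   0   0   0   0   0   0   0   0   0
  1   0   0   0   0   5   5   5   5   5   5
  2   0   0   0   9   9   9   9  14  14  14
  3   0   0   0  11  11  11  20  20  20  20
  4   0   0   0  11  11  11  20  20  20  20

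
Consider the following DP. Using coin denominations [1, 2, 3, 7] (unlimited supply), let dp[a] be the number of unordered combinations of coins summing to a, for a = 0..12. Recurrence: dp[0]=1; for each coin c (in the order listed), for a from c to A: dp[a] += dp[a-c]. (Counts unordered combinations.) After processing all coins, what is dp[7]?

after  coin     0     1     2     3     4     5     6     7     8     9    10    11    12
          1     1     1     1     1     1     1     1     1     1     1     1     1     1
          2     1     1     2     2     3     3     4     4     5     5     6     6     7
          3     1     1     2     3     4     5     7     8    10    12    14    16    19
          7     1     1     2     3     4     5     7     9    11    14    17    20    24

9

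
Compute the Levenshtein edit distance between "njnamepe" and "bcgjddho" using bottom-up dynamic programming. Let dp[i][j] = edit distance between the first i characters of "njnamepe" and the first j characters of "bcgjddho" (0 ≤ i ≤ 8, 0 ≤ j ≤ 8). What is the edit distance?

8

   ''  b  c  g  j  d  d  h  o
''  0  1  2  3  4  5  6  7  8
 n  1  1  2  3  4  5  6  7  8
 j  2  2  2  3  3  4  5  6  7
 n  3  3  3  3  4  4  5  6  7
 a  4  4  4  4  4  5  5  6  7
 m  5  5  5  5  5  5  6  6  7
 e  6  6  6  6  6  6  6  7  7
 p  7  7  7  7  7  7  7  7  8
 e  8  8  8  8  8  8  8  8  8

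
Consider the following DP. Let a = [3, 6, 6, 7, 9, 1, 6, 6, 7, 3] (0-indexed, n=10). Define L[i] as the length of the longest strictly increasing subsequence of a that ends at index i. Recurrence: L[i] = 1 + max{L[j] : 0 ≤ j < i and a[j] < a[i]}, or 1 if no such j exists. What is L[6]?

2

   i    0    1    2    3    4    5    6    7    8    9
a[i]    3    6    6    7    9    1    6    6    7    3
L[i]    1    2    2    3    4    1    2    2    3    2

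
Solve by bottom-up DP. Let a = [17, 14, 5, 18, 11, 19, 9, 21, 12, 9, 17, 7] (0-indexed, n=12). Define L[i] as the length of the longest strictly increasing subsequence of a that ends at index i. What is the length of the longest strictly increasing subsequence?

   i    0    1    2    3    4    5    6    7    8    9   10   11
a[i]   17   14    5   18   11   19    9   21   12    9   17    7
L[i]    1    1    1    2    2    3    2    4    3    2    4    2

4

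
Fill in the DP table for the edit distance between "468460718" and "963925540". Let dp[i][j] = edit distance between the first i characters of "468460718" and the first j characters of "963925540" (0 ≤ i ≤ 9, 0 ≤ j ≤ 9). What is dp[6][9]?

7

   ''  9  6  3  9  2  5  5  4  0
''  0  1  2  3  4  5  6  7  8  9
 4  1  1  2  3  4  5  6  7  7  8
 6  2  2  1  2  3  4  5  6  7  8
 8  3  3  2  2  3  4  5  6  7  8
 4  4  4  3  3  3  4  5  6  6  7
 6  5  5  4  4  4  4  5  6  7  7
 0  6  6  5  5  5  5  5  6  7  7
 7  7  7  6  6  6  6  6  6  7  8
 1  8  8  7  7  7  7  7  7  7  8
 8  9  9  8  8  8  8  8  8  8  8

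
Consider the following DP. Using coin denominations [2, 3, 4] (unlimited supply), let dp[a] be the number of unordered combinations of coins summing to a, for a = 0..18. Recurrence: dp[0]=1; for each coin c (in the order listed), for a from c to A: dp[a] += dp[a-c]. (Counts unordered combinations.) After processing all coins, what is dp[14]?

after  coin     0     1     2     3     4     5     6     7     8     9    10    11    12    13    14    15    16    17    18
          2     1     0     1     0     1     0     1     0     1     0     1     0     1     0     1     0     1     0     1
          3     1     0     1     1     1     1     2     1     2     2     2     2     3     2     3     3     3     3     4
          4     1     0     1     1     2     1     3     2     4     3     5     4     7     5     8     7    10     8    12

8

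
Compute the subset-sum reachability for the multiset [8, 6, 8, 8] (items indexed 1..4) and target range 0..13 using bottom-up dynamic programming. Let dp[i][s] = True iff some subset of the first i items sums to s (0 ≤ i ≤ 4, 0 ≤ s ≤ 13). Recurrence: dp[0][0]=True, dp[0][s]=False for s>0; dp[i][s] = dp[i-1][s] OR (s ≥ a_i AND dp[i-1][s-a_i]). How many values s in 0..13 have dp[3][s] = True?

3

i\s   0   1   2   3   4   5   6   7   8   9  10  11  12  13
  0   T   F   F   F   F   F   F   F   F   F   F   F   F   F
  1   T   F   F   F   F   F   F   F   T   F   F   F   F   F
  2   T   F   F   F   F   F   T   F   T   F   F   F   F   F
  3   T   F   F   F   F   F   T   F   T   F   F   F   F   F
  4   T   F   F   F   F   F   T   F   T   F   F   F   F   F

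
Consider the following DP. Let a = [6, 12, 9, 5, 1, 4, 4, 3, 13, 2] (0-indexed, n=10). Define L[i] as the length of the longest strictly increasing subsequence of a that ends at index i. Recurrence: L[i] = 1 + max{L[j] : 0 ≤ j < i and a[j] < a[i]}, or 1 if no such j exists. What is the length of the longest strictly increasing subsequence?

   i    0    1    2    3    4    5    6    7    8    9
a[i]    6   12    9    5    1    4    4    3   13    2
L[i]    1    2    2    1    1    2    2    2    3    2

3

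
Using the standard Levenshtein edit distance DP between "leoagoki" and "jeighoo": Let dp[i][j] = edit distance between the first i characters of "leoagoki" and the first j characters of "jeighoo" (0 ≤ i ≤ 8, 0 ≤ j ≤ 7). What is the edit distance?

6

   ''  j  e  i  g  h  o  o
''  0  1  2  3  4  5  6  7
 l  1  1  2  3  4  5  6  7
 e  2  2  1  2  3  4  5  6
 o  3  3  2  2  3  4  4  5
 a  4  4  3  3  3  4  5  5
 g  5  5  4  4  3  4  5  6
 o  6  6  5  5  4  4  4  5
 k  7  7  6  6  5  5  5  5
 i  8  8  7  6  6  6  6  6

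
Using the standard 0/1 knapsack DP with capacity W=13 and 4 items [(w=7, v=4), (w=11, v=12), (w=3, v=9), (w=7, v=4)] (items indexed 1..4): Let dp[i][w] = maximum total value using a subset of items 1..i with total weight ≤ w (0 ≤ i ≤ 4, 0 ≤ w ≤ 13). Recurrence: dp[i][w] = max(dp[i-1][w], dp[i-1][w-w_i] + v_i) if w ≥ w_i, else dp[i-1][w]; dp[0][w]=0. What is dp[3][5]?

9

i\w   0   1   2   3   4   5   6   7   8   9  10  11  12  13
  0   0   0   0   0   0   0   0   0   0   0   0   0   0   0
  1   0   0   0   0   0   0   0   4   4   4   4   4   4   4
  2   0   0   0   0   0   0   0   4   4   4   4  12  12  12
  3   0   0   0   9   9   9   9   9   9   9  13  13  13  13
  4   0   0   0   9   9   9   9   9   9   9  13  13  13  13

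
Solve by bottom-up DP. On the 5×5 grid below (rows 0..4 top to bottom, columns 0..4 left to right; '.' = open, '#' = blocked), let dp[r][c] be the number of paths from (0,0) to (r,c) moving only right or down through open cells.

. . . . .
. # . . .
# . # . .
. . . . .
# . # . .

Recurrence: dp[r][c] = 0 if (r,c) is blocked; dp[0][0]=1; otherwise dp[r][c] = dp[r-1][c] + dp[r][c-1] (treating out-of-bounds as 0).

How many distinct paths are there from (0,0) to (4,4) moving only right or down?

9

r\c   0   1   2   3   4
  0   1   1   1   1   1
  1   1   0   1   2   3
  2   0   0   0   2   5
  3   0   0   0   2   7
  4   0   0   0   2   9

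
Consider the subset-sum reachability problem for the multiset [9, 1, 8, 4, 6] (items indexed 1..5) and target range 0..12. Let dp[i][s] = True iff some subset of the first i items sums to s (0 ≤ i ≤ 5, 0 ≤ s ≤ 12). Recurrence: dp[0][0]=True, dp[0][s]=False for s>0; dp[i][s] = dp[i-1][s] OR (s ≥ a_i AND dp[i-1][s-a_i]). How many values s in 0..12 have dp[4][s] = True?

8

i\s   0   1   2   3   4   5   6   7   8   9  10  11  12
  0   T   F   F   F   F   F   F   F   F   F   F   F   F
  1   T   F   F   F   F   F   F   F   F   T   F   F   F
  2   T   T   F   F   F   F   F   F   F   T   T   F   F
  3   T   T   F   F   F   F   F   F   T   T   T   F   F
  4   T   T   F   F   T   T   F   F   T   T   T   F   T
  5   T   T   F   F   T   T   T   T   T   T   T   T   T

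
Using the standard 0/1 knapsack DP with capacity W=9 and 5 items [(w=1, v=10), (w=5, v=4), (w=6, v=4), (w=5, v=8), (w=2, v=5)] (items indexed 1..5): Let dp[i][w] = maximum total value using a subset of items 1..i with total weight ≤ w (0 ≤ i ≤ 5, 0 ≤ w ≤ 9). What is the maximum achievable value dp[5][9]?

23

i\w   0   1   2   3   4   5   6   7   8   9
  0   0   0   0   0   0   0   0   0   0   0
  1   0  10  10  10  10  10  10  10  10  10
  2   0  10  10  10  10  10  14  14  14  14
  3   0  10  10  10  10  10  14  14  14  14
  4   0  10  10  10  10  10  18  18  18  18
  5   0  10  10  15  15  15  18  18  23  23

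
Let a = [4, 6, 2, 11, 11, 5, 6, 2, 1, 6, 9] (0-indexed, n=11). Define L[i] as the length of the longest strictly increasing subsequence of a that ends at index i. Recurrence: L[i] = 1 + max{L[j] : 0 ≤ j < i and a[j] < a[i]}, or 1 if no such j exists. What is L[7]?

   i    0    1    2    3    4    5    6    7    8    9   10
a[i]    4    6    2   11   11    5    6    2    1    6    9
L[i]    1    2    1    3    3    2    3    1    1    3    4

1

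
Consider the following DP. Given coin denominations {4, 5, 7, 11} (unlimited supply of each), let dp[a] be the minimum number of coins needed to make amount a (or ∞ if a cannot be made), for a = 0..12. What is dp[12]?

2

 a  0  1  2  3  4  5  6  7  8  9 10 11 12
dp  0  -  -  -  1  1  -  1  2  2  2  1  2
(- denotes ∞ / unreachable)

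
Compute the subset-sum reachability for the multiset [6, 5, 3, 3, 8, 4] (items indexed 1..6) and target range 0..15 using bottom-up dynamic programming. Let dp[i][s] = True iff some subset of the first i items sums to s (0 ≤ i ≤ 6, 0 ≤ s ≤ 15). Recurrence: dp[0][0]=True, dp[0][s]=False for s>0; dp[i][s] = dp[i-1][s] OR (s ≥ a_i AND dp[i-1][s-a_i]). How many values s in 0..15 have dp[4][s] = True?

9

i\s   0   1   2   3   4   5   6   7   8   9  10  11  12  13  14  15
  0   T   F   F   F   F   F   F   F   F   F   F   F   F   F   F   F
  1   T   F   F   F   F   F   T   F   F   F   F   F   F   F   F   F
  2   T   F   F   F   F   T   T   F   F   F   F   T   F   F   F   F
  3   T   F   F   T   F   T   T   F   T   T   F   T   F   F   T   F
  4   T   F   F   T   F   T   T   F   T   T   F   T   T   F   T   F
  5   T   F   F   T   F   T   T   F   T   T   F   T   T   T   T   F
  6   T   F   F   T   T   T   T   T   T   T   T   T   T   T   T   T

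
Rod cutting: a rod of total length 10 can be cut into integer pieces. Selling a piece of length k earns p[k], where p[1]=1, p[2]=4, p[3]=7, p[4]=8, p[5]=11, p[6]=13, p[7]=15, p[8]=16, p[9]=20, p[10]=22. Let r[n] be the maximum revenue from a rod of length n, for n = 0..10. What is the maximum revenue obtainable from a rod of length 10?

   n    0    1    2    3    4    5    6    7    8    9   10
r[n]    0    1    4    7    8   11   14   15   18   21   22

22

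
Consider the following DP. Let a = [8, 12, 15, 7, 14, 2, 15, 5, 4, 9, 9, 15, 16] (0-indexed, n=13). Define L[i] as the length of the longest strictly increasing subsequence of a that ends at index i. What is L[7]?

   i    0    1    2    3    4    5    6    7    8    9   10   11   12
a[i]    8   12   15    7   14    2   15    5    4    9    9   15   16
L[i]    1    2    3    1    3    1    4    2    2    3    3    4    5

2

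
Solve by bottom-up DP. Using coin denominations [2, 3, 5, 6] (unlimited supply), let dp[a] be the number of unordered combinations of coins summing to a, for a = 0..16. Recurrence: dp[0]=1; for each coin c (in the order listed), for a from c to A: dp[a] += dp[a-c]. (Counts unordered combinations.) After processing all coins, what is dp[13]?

7

after  coin     0     1     2     3     4     5     6     7     8     9    10    11    12    13    14    15    16
          2     1     0     1     0     1     0     1     0     1     0     1     0     1     0     1     0     1
          3     1     0     1     1     1     1     2     1     2     2     2     2     3     2     3     3     3
          5     1     0     1     1     1     2     2     2     3     3     4     4     5     5     6     7     7
          6     1     0     1     1     1     2     3     2     4     4     5     6     8     7    10    11    12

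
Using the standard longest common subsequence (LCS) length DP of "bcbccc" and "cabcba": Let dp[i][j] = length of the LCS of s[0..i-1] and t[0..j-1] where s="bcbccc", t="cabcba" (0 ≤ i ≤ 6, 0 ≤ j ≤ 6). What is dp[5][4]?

   ''  c  a  b  c  b  a
''  0  0  0  0  0  0  0
 b  0  0  0  1  1  1  1
 c  0  1  1  1  2  2  2
 b  0  1  1  2  2  3  3
 c  0  1  1  2  3  3  3
 c  0  1  1  2  3  3  3
 c  0  1  1  2  3  3  3

3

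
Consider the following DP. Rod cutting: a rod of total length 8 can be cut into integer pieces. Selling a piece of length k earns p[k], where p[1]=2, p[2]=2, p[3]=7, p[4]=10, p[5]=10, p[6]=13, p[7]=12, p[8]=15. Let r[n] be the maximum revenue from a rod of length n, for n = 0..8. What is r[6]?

14

   n    0    1    2    3    4    5    6    7    8
r[n]    0    2    4    7   10   12   14   17   20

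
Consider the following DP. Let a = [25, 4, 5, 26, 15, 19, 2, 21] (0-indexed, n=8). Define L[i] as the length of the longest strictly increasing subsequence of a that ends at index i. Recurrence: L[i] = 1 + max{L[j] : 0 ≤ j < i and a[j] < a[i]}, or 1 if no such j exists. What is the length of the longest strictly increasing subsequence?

5

   i    0    1    2    3    4    5    6    7
a[i]   25    4    5   26   15   19    2   21
L[i]    1    1    2    3    3    4    1    5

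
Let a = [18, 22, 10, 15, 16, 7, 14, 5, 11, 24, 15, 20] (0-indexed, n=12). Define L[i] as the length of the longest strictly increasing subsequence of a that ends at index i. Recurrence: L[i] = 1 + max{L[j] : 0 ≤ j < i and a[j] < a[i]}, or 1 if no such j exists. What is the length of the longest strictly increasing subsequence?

   i    0    1    2    3    4    5    6    7    8    9   10   11
a[i]   18   22   10   15   16    7   14    5   11   24   15   20
L[i]    1    2    1    2    3    1    2    1    2    4    3    4

4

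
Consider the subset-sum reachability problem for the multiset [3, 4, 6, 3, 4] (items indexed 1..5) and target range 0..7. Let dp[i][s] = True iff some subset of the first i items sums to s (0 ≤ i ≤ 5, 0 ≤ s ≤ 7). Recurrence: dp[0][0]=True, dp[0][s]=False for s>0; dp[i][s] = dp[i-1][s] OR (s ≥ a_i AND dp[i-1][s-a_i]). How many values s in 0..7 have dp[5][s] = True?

5

i\s   0   1   2   3   4   5   6   7
  0   T   F   F   F   F   F   F   F
  1   T   F   F   T   F   F   F   F
  2   T   F   F   T   T   F   F   T
  3   T   F   F   T   T   F   T   T
  4   T   F   F   T   T   F   T   T
  5   T   F   F   T   T   F   T   T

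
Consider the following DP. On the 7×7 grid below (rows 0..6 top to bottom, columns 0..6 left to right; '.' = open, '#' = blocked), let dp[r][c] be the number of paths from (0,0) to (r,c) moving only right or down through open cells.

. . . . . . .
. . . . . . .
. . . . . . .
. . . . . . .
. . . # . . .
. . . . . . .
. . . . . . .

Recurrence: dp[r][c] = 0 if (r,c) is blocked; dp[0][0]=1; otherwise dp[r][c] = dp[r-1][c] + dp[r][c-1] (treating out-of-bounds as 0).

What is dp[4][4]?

35

r\c   0   1   2   3   4   5   6
  0   1   1   1   1   1   1   1
  1   1   2   3   4   5   6   7
  2   1   3   6  10  15  21  28
  3   1   4  10  20  35  56  84
  4   1   5  15   0  35  91 175
  5   1   6  21  21  56 147 322
  6   1   7  28  49 105 252 574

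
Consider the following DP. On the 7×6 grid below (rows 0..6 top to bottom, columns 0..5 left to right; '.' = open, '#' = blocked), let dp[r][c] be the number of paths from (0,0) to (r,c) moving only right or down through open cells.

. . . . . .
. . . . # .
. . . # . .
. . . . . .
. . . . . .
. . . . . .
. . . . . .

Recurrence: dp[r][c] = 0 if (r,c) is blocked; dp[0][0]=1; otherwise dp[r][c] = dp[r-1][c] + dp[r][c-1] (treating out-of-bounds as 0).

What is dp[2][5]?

r\c   0   1   2   3   4   5
  0   1   1   1   1   1   1
  1   1   2   3   4   0   1
  2   1   3   6   0   0   1
  3   1   4  10  10  10  11
  4   1   5  15  25  35  46
  5   1   6  21  46  81 127
  6   1   7  28  74 155 282

1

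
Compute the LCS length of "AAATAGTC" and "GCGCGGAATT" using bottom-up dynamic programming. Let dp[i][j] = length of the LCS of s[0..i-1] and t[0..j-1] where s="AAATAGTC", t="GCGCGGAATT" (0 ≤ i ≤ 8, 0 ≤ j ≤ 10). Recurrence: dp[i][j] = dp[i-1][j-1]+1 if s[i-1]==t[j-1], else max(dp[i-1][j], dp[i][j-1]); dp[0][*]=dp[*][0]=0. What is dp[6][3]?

   ''  G  C  G  C  G  G  A  A  T  T
''  0  0  0  0  0  0  0  0  0  0  0
 A  0  0  0  0  0  0  0  1  1  1  1
 A  0  0  0  0  0  0  0  1  2  2  2
 A  0  0  0  0  0  0  0  1  2  2  2
 T  0  0  0  0  0  0  0  1  2  3  3
 A  0  0  0  0  0  0  0  1  2  3  3
 G  0  1  1  1  1  1  1  1  2  3  3
 T  0  1  1  1  1  1  1  1  2  3  4
 C  0  1  2  2  2  2  2  2  2  3  4

1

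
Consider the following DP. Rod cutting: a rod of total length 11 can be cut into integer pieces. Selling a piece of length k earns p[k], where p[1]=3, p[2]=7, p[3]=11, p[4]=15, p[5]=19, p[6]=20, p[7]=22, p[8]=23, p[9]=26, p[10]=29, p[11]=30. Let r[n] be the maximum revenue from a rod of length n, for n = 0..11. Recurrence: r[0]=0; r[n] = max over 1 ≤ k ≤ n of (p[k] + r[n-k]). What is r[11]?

41

   n    0    1    2    3    4    5    6    7    8    9   10   11
r[n]    0    3    7   11   15   19   22   26   30   34   38   41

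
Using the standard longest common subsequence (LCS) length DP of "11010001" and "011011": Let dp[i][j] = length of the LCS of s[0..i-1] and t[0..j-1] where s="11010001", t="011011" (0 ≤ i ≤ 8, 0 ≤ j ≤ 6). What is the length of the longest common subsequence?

   ''  0  1  1  0  1  1
''  0  0  0  0  0  0  0
 1  0  0  1  1  1  1  1
 1  0  0  1  2  2  2  2
 0  0  1  1  2  3  3  3
 1  0  1  2  2  3  4  4
 0  0  1  2  2  3  4  4
 0  0  1  2  2  3  4  4
 0  0  1  2  2  3  4  4
 1  0  1  2  3  3  4  5

5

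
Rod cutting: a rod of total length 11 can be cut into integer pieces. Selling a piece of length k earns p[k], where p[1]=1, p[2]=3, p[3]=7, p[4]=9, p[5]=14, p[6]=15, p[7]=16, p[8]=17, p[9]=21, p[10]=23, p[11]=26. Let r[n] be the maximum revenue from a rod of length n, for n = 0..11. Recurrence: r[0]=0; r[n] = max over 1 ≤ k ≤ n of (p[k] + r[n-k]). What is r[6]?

   n    0    1    2    3    4    5    6    7    8    9   10   11
r[n]    0    1    3    7    9   14   15   17   21   23   28   29

15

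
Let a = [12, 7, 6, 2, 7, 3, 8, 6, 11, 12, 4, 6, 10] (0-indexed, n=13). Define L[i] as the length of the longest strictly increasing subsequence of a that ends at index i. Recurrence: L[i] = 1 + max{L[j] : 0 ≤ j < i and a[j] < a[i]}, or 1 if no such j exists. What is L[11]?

4

   i    0    1    2    3    4    5    6    7    8    9   10   11   12
a[i]   12    7    6    2    7    3    8    6   11   12    4    6   10
L[i]    1    1    1    1    2    2    3    3    4    5    3    4    5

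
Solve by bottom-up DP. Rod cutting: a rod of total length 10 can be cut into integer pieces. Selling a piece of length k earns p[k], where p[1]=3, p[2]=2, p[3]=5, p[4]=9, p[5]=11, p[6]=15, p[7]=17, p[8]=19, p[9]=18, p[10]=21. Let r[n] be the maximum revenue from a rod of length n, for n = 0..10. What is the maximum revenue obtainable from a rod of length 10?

   n    0    1    2    3    4    5    6    7    8    9   10
r[n]    0    3    6    9   12   15   18   21   24   27   30

30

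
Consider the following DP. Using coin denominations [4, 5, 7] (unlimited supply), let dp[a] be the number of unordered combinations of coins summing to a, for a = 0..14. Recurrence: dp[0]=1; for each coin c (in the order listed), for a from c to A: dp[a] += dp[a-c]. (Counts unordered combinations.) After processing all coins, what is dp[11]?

1

after  coin     0     1     2     3     4     5     6     7     8     9    10    11    12    13    14
          4     1     0     0     0     1     0     0     0     1     0     0     0     1     0     0
          5     1     0     0     0     1     1     0     0     1     1     1     0     1     1     1
          7     1     0     0     0     1     1     0     1     1     1     1     1     2     1     2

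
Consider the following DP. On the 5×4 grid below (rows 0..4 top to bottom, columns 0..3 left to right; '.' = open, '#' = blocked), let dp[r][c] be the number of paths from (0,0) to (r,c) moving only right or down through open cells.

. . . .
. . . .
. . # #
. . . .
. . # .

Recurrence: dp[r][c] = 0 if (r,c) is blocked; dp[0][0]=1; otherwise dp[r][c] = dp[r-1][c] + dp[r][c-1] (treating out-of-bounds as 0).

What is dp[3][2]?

4

r\c   0   1   2   3
  0   1   1   1   1
  1   1   2   3   4
  2   1   3   0   0
  3   1   4   4   4
  4   1   5   0   4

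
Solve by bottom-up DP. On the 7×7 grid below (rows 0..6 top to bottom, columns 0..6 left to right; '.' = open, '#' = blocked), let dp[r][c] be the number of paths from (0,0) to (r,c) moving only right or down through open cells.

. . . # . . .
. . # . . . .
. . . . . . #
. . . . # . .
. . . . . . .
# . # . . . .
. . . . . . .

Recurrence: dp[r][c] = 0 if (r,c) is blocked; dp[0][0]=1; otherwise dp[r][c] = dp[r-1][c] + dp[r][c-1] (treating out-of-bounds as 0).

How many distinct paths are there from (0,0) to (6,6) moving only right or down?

r\c   0   1   2   3   4   5   6
  0   1   1   1   0   0   0   0
  1   1   2   0   0   0   0   0
  2   1   3   3   3   3   3   0
  3   1   4   7  10   0   3   3
  4   1   5  12  22  22  25  28
  5   0   5   0  22  44  69  97
  6   0   5   5  27  71 140 237

237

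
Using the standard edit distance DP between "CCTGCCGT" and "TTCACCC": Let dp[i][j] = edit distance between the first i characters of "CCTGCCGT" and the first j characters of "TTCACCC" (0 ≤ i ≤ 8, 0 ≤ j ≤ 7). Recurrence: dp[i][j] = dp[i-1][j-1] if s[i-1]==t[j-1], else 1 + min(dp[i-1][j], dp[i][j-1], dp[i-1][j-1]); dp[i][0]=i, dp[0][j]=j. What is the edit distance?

   ''  T  T  C  A  C  C  C
''  0  1  2  3  4  5  6  7
 C  1  1  2  2  3  4  5  6
 C  2  2  2  2  3  3  4  5
 T  3  2  2  3  3  4  4  5
 G  4  3  3  3  4  4  5  5
 C  5  4  4  3  4  4  4  5
 C  6  5  5  4  4  4  4  4
 G  7  6  6  5  5  5  5  5
 T  8  7  6  6  6  6  6  6

6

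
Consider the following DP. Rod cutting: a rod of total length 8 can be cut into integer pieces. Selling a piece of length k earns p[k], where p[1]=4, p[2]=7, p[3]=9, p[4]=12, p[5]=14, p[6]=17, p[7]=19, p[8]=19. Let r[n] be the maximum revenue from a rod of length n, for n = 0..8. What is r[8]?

   n    0    1    2    3    4    5    6    7    8
r[n]    0    4    8   12   16   20   24   28   32

32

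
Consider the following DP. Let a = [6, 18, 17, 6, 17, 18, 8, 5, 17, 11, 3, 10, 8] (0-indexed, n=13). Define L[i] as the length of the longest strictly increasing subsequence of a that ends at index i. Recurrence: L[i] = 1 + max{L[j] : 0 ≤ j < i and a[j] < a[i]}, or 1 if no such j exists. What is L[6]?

   i    0    1    2    3    4    5    6    7    8    9   10   11   12
a[i]    6   18   17    6   17   18    8    5   17   11    3   10    8
L[i]    1    2    2    1    2    3    2    1    3    3    1    3    2

2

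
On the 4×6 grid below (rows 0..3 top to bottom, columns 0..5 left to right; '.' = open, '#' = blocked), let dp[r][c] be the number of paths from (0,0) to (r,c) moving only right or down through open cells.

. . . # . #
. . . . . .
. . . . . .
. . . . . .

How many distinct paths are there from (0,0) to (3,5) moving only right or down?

46

r\c   0   1   2   3   4   5
  0   1   1   1   0   0   0
  1   1   2   3   3   3   3
  2   1   3   6   9  12  15
  3   1   4  10  19  31  46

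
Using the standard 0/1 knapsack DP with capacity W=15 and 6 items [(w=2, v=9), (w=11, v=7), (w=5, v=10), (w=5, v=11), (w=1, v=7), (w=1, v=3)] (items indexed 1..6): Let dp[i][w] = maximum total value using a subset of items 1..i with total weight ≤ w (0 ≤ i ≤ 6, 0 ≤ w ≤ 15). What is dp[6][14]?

i\w   0   1   2   3   4   5   6   7   8   9  10  11  12  13  14  15
  0   0   0   0   0   0   0   0   0   0   0   0   0   0   0   0   0
  1   0   0   9   9   9   9   9   9   9   9   9   9   9   9   9   9
  2   0   0   9   9   9   9   9   9   9   9   9   9   9  16  16  16
  3   0   0   9   9   9  10  10  19  19  19  19  19  19  19  19  19
  4   0   0   9   9   9  11  11  20  20  20  21  21  30  30  30  30
  5   0   7   9  16  16  16  18  20  27  27  27  28  30  37  37  37
  6   0   7  10  16  19  19  19  21  27  30  30  30  31  37  40  40

40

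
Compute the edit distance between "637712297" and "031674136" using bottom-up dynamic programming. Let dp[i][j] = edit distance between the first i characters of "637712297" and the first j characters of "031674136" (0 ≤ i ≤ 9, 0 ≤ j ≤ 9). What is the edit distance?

8

   ''  0  3  1  6  7  4  1  3  6
''  0  1  2  3  4  5  6  7  8  9
 6  1  1  2  3  3  4  5  6  7  8
 3  2  2  1  2  3  4  5  6  6  7
 7  3  3  2  2  3  3  4  5  6  7
 7  4  4  3  3  3  3  4  5  6  7
 1  5  5  4  3  4  4  4  4  5  6
 2  6  6  5  4  4  5  5  5  5  6
 2  7  7  6  5  5  5  6  6  6  6
 9  8  8  7  6  6  6  6  7  7  7
 7  9  9  8  7  7  6  7  7  8  8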